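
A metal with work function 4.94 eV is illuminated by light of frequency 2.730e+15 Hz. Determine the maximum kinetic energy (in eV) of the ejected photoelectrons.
6.3504 eV

Using Einstein's photoelectric equation: KE_max = hf - φ

First, calculate the photon energy:
E_photon = hf = (6.626×10⁻³⁴ J·s)(2.730e+15 Hz)
E_photon = 11.2904 eV

Then, the maximum kinetic energy:
KE_max = E_photon - φ = 11.2904 eV - 4.94 eV = 6.3504 eV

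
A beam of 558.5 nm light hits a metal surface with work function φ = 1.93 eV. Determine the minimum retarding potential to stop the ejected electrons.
0.2899 V

The stopping potential V_s satisfies: eV_s = KE_max

First, find KE_max using Einstein's equation:
E_photon = hc/λ = 2.2199 eV
KE_max = E_photon - φ = 2.2199 - 1.93 = 0.2899 eV

Since eV_s = KE_max:
V_s = KE_max/e = 0.2899 V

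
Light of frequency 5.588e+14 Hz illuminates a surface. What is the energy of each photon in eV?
2.3110 eV

Using E = hf:

E = hf = (6.626×10⁻³⁴ J·s)(5.588e+14 Hz)
E = 2.3110 eV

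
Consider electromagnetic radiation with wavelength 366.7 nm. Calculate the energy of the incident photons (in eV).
3.3811 eV

Using E = hf = hc/λ:

E = hc/λ = (6.626×10⁻³⁴ J·s)(3×10⁸ m/s) / (366.7×10⁻⁹ m)
E = 3.3811 eV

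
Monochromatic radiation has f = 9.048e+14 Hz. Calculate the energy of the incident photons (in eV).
3.7420 eV

Using E = hf:

E = hf = (6.626×10⁻³⁴ J·s)(9.048e+14 Hz)
E = 3.7420 eV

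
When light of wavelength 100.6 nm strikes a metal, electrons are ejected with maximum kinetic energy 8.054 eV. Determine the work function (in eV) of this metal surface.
4.27 eV

From Einstein's photoelectric equation: KE_max = hf - φ = hc/λ - φ

Rearranging for φ:
φ = hc/λ - KE_max

Calculate photon energy:
E_photon = hc/λ = 12.3245 eV

Therefore:
φ = 12.3245 - 8.054 = 4.27 eV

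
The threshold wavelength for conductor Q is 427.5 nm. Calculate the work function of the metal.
2.90 eV

At the threshold wavelength, photon energy equals work function:
φ = hc/λ₀

Calculating:
φ = (6.626×10⁻³⁴ J·s)(3×10⁸ m/s) / (427.5×10⁻⁹ m)
φ = 2.90 eV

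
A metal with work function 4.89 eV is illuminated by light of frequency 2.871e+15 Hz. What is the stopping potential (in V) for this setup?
6.9835 V

The stopping potential V_s satisfies: eV_s = KE_max

First, find KE_max using Einstein's equation:
E_photon = hf = (6.626×10⁻³⁴ J·s)(2.871e+15 Hz) = 11.8735 eV
KE_max = E_photon - φ = 11.8735 - 4.89 = 6.9835 eV

Since eV_s = KE_max:
V_s = KE_max/e = 6.9835 V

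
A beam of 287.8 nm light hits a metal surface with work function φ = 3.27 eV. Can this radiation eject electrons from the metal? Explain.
Yes

For photoemission, the photon energy must exceed the work function.

Photon energy: E = hc/λ = 4.3080 eV
Work function: φ = 3.27 eV

Since E_photon (4.3080 eV) > φ (3.27 eV), photoemission WILL occur.
The threshold wavelength is λ₀ = hc/φ = 379.2 nm.
Since 287.8 nm < 379.2 nm, the light has sufficient energy.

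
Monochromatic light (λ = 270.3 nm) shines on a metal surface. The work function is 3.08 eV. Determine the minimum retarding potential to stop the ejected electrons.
1.5069 V

The stopping potential V_s satisfies: eV_s = KE_max

First, find KE_max using Einstein's equation:
E_photon = hc/λ = 4.5869 eV
KE_max = E_photon - φ = 4.5869 - 3.08 = 1.5069 eV

Since eV_s = KE_max:
V_s = KE_max/e = 1.5069 V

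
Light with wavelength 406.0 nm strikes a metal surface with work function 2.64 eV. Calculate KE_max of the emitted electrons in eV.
0.4138 eV

Using Einstein's photoelectric equation: KE_max = hf - φ = hc/λ - φ

First, calculate the photon energy:
E_photon = hc/λ = (6.626×10⁻³⁴ J·s)(3×10⁸ m/s) / (406.0×10⁻⁹ m)
E_photon = 3.0538 eV

Then, the maximum kinetic energy:
KE_max = E_photon - φ = 3.0538 eV - 2.64 eV = 0.4138 eV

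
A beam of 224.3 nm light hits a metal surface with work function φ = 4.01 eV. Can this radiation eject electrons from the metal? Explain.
Yes

For photoemission, the photon energy must exceed the work function.

Photon energy: E = hc/λ = 5.5276 eV
Work function: φ = 4.01 eV

Since E_photon (5.5276 eV) > φ (4.01 eV), photoemission WILL occur.
The threshold wavelength is λ₀ = hc/φ = 309.2 nm.
Since 224.3 nm < 309.2 nm, the light has sufficient energy.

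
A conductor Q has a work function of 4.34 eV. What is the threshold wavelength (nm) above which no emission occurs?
285.68 nm

The threshold wavelength is when the photon energy equals the work function:
hc/λ₀ = φ

Solving for λ₀:
λ₀ = hc/φ = (6.626×10⁻³⁴ J·s)(3×10⁸ m/s) / (4.34 eV × 1.602×10⁻¹⁹ J/eV)
λ₀ = 285.68 nm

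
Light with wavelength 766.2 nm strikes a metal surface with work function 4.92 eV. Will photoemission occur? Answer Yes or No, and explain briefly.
No

For photoemission, the photon energy must exceed the work function.

Photon energy: E = hc/λ = 1.6182 eV
Work function: φ = 4.92 eV

Since E_photon (1.6182 eV) < φ (4.92 eV), photoemission will NOT occur.
The threshold wavelength is λ₀ = hc/φ = 252.0 nm.
Since 766.2 nm > 252.0 nm, the photons lack sufficient energy.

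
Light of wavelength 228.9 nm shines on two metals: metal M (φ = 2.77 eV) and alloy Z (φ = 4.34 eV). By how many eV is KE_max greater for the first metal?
1.5700 eV

Using KE_max = hc/λ - φ for each metal:

Photon energy: E = hc/λ = 5.4165 eV

For metal M (φ₁ = 2.77 eV):
KE₁ = E - φ₁ = 5.4165 - 2.77 = 2.6465 eV

For alloy Z (φ₂ = 4.34 eV):
KE₂ = E - φ₂ = 5.4165 - 4.34 = 1.0765 eV

Difference:
ΔKE = KE₁ - KE₂ = 2.6465 - 1.0765 = 1.5700 eV

Note: The difference equals the difference in work functions: 4.34 - 2.77 = 1.57 eV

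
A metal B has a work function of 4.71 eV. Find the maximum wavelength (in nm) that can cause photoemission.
263.24 nm

The threshold wavelength is when the photon energy equals the work function:
hc/λ₀ = φ

Solving for λ₀:
λ₀ = hc/φ = (6.626×10⁻³⁴ J·s)(3×10⁸ m/s) / (4.71 eV × 1.602×10⁻¹⁹ J/eV)
λ₀ = 263.24 nm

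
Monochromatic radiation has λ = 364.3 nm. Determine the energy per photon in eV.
3.4034 eV

Using E = hf = hc/λ:

E = hc/λ = (6.626×10⁻³⁴ J·s)(3×10⁸ m/s) / (364.3×10⁻⁹ m)
E = 3.4034 eV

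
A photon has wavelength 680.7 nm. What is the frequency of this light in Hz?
4.4042e+14 Hz

Using the wave equation: c = fλ

Solving for frequency:
f = c/λ = (3×10⁸ m/s) / (680.7×10⁻⁹ m)
f = 4.4042e+14 Hz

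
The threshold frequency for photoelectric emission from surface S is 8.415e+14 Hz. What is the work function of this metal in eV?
3.48 eV

At the threshold frequency, photon energy equals work function:
φ = hf₀

Calculating:
φ = (6.626×10⁻³⁴ J·s)(8.415e+14 Hz)
φ = 3.48 eV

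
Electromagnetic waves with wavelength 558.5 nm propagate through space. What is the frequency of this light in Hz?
5.3678e+14 Hz

Using the wave equation: c = fλ

Solving for frequency:
f = c/λ = (3×10⁸ m/s) / (558.5×10⁻⁹ m)
f = 5.3678e+14 Hz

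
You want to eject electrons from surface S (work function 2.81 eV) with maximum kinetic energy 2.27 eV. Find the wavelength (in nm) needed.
244.06 nm

From Einstein's equation: KE_max = hc/λ - φ

Rearranging for λ:
hc/λ = KE_max + φ
λ = hc/(KE_max + φ)

Required photon energy:
E_photon = KE_max + φ = 2.27 + 2.81 = 5.08 eV

Required wavelength:
λ = hc/E_photon = (6.626×10⁻³⁴)(3×10⁸) / (5.08 × 1.602×10⁻¹⁹)
λ = 244.06 nm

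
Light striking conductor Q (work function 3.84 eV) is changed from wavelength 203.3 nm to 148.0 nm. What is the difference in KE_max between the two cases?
2.2787 eV

Using Einstein's equation: KE_max = hc/λ - φ

For λ₁ = 203.3 nm:
KE₁ = hc/λ₁ - φ = 6.0986 - 3.84 = 2.2586 eV

For λ₂ = 148.0 nm:
KE₂ = hc/λ₂ - φ = 8.3773 - 3.84 = 4.5373 eV

Change in KE:
ΔKE = KE₂ - KE₁ = 4.5373 - 2.2586 = 2.2787 eV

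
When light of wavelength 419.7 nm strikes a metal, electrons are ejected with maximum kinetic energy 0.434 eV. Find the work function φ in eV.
2.52 eV

From Einstein's photoelectric equation: KE_max = hf - φ = hc/λ - φ

Rearranging for φ:
φ = hc/λ - KE_max

Calculate photon energy:
E_photon = hc/λ = 2.9541 eV

Therefore:
φ = 2.9541 - 0.434 = 2.52 eV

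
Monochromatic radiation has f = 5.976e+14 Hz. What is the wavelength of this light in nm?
501.66 nm

Using the wave equation: c = fλ

Solving for wavelength:
λ = c/f = (3×10⁸ m/s) / (5.976e+14 Hz)
λ = 501.66 nm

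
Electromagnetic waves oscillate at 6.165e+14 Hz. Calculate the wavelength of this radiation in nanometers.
486.28 nm

Using the wave equation: c = fλ

Solving for wavelength:
λ = c/f = (3×10⁸ m/s) / (6.165e+14 Hz)
λ = 486.28 nm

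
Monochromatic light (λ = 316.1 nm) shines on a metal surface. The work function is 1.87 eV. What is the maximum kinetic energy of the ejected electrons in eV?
2.0523 eV

Using Einstein's photoelectric equation: KE_max = hf - φ = hc/λ - φ

First, calculate the photon energy:
E_photon = hc/λ = (6.626×10⁻³⁴ J·s)(3×10⁸ m/s) / (316.1×10⁻⁹ m)
E_photon = 3.9223 eV

Then, the maximum kinetic energy:
KE_max = E_photon - φ = 3.9223 eV - 1.87 eV = 2.0523 eV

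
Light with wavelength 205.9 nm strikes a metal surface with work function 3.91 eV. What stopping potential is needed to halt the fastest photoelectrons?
2.1116 V

The stopping potential V_s satisfies: eV_s = KE_max

First, find KE_max using Einstein's equation:
E_photon = hc/λ = 6.0216 eV
KE_max = E_photon - φ = 6.0216 - 3.91 = 2.1116 eV

Since eV_s = KE_max:
V_s = KE_max/e = 2.1116 V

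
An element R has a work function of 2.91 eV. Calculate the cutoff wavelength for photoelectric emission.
426.06 nm

The threshold wavelength is when the photon energy equals the work function:
hc/λ₀ = φ

Solving for λ₀:
λ₀ = hc/φ = (6.626×10⁻³⁴ J·s)(3×10⁸ m/s) / (2.91 eV × 1.602×10⁻¹⁹ J/eV)
λ₀ = 426.06 nm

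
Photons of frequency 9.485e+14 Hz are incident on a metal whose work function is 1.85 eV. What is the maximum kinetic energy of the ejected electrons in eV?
2.0727 eV

Using Einstein's photoelectric equation: KE_max = hf - φ

First, calculate the photon energy:
E_photon = hf = (6.626×10⁻³⁴ J·s)(9.485e+14 Hz)
E_photon = 3.9227 eV

Then, the maximum kinetic energy:
KE_max = E_photon - φ = 3.9227 eV - 1.85 eV = 2.0727 eV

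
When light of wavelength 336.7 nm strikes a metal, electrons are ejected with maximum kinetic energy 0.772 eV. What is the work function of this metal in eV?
2.91 eV

From Einstein's photoelectric equation: KE_max = hf - φ = hc/λ - φ

Rearranging for φ:
φ = hc/λ - KE_max

Calculate photon energy:
E_photon = hc/λ = 3.6823 eV

Therefore:
φ = 3.6823 - 0.772 = 2.91 eV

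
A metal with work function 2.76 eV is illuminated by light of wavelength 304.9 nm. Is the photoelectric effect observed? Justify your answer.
Yes

For photoemission, the photon energy must exceed the work function.

Photon energy: E = hc/λ = 4.0664 eV
Work function: φ = 2.76 eV

Since E_photon (4.0664 eV) > φ (2.76 eV), photoemission WILL occur.
The threshold wavelength is λ₀ = hc/φ = 449.2 nm.
Since 304.9 nm < 449.2 nm, the light has sufficient energy.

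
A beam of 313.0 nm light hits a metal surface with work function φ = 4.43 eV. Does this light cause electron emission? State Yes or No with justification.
No

For photoemission, the photon energy must exceed the work function.

Photon energy: E = hc/λ = 3.9612 eV
Work function: φ = 4.43 eV

Since E_photon (3.9612 eV) < φ (4.43 eV), photoemission will NOT occur.
The threshold wavelength is λ₀ = hc/φ = 279.9 nm.
Since 313.0 nm > 279.9 nm, the photons lack sufficient energy.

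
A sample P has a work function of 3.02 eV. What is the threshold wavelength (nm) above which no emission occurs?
410.54 nm

The threshold wavelength is when the photon energy equals the work function:
hc/λ₀ = φ

Solving for λ₀:
λ₀ = hc/φ = (6.626×10⁻³⁴ J·s)(3×10⁸ m/s) / (3.02 eV × 1.602×10⁻¹⁹ J/eV)
λ₀ = 410.54 nm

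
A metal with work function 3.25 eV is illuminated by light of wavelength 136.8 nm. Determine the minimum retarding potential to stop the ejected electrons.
5.8132 V

The stopping potential V_s satisfies: eV_s = KE_max

First, find KE_max using Einstein's equation:
E_photon = hc/λ = 9.0632 eV
KE_max = E_photon - φ = 9.0632 - 3.25 = 5.8132 eV

Since eV_s = KE_max:
V_s = KE_max/e = 5.8132 V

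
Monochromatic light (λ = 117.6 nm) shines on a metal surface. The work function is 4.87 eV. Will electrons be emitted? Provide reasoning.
Yes

For photoemission, the photon energy must exceed the work function.

Photon energy: E = hc/λ = 10.5429 eV
Work function: φ = 4.87 eV

Since E_photon (10.5429 eV) > φ (4.87 eV), photoemission WILL occur.
The threshold wavelength is λ₀ = hc/φ = 254.6 nm.
Since 117.6 nm < 254.6 nm, the light has sufficient energy.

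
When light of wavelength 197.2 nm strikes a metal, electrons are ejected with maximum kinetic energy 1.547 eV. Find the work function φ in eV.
4.74 eV

From Einstein's photoelectric equation: KE_max = hf - φ = hc/λ - φ

Rearranging for φ:
φ = hc/λ - KE_max

Calculate photon energy:
E_photon = hc/λ = 6.2872 eV

Therefore:
φ = 6.2872 - 1.547 = 4.74 eV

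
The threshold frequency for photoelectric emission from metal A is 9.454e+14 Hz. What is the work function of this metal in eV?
3.91 eV

At the threshold frequency, photon energy equals work function:
φ = hf₀

Calculating:
φ = (6.626×10⁻³⁴ J·s)(9.454e+14 Hz)
φ = 3.91 eV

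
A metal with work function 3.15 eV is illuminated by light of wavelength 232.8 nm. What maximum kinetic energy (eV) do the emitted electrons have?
2.1758 eV

Using Einstein's photoelectric equation: KE_max = hf - φ = hc/λ - φ

First, calculate the photon energy:
E_photon = hc/λ = (6.626×10⁻³⁴ J·s)(3×10⁸ m/s) / (232.8×10⁻⁹ m)
E_photon = 5.3258 eV

Then, the maximum kinetic energy:
KE_max = E_photon - φ = 5.3258 eV - 3.15 eV = 2.1758 eV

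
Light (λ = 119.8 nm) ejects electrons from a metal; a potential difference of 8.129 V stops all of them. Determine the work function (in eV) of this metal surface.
2.22 eV

The stopping potential gives the maximum kinetic energy: KE_max = eV_s = 8.129 eV

From Einstein's photoelectric equation: KE_max = hc/λ - φ
Rearranging: φ = hc/λ - KE_max

Calculate photon energy:
E_photon = hc/λ = (6.626×10⁻³⁴ J·s)(3×10⁸ m/s) / (119.8×10⁻⁹ m) = 10.3493 eV

Therefore:
φ = 10.3493 - 8.129 = 2.22 eV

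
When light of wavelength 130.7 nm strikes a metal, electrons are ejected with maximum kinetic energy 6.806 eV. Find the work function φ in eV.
2.68 eV

From Einstein's photoelectric equation: KE_max = hf - φ = hc/λ - φ

Rearranging for φ:
φ = hc/λ - KE_max

Calculate photon energy:
E_photon = hc/λ = 9.4862 eV

Therefore:
φ = 9.4862 - 6.806 = 2.68 eV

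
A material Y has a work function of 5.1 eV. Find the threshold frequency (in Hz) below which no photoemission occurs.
1.2332e+15 Hz

The threshold frequency is when the photon energy equals the work function:
hf₀ = φ

Solving for f₀:
f₀ = φ/h = (5.1 eV × 1.602×10⁻¹⁹ J/eV) / (6.626×10⁻³⁴ J·s)
f₀ = 1.2332e+15 Hz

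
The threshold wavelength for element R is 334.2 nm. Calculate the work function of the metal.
3.71 eV

At the threshold wavelength, photon energy equals work function:
φ = hc/λ₀

Calculating:
φ = (6.626×10⁻³⁴ J·s)(3×10⁸ m/s) / (334.2×10⁻⁹ m)
φ = 3.71 eV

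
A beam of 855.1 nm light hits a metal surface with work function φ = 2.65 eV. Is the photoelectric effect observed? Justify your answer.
No

For photoemission, the photon energy must exceed the work function.

Photon energy: E = hc/λ = 1.4499 eV
Work function: φ = 2.65 eV

Since E_photon (1.4499 eV) < φ (2.65 eV), photoemission will NOT occur.
The threshold wavelength is λ₀ = hc/φ = 467.9 nm.
Since 855.1 nm > 467.9 nm, the photons lack sufficient energy.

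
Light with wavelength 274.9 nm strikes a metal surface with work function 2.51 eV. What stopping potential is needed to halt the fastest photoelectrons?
2.0002 V

The stopping potential V_s satisfies: eV_s = KE_max

First, find KE_max using Einstein's equation:
E_photon = hc/λ = 4.5102 eV
KE_max = E_photon - φ = 4.5102 - 2.51 = 2.0002 eV

Since eV_s = KE_max:
V_s = KE_max/e = 2.0002 V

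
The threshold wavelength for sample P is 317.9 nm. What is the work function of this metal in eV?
3.90 eV

At the threshold wavelength, photon energy equals work function:
φ = hc/λ₀

Calculating:
φ = (6.626×10⁻³⁴ J·s)(3×10⁸ m/s) / (317.9×10⁻⁹ m)
φ = 3.90 eV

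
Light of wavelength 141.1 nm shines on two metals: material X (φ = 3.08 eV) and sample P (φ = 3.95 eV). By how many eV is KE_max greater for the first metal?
0.8700 eV

Using KE_max = hc/λ - φ for each metal:

Photon energy: E = hc/λ = 8.7870 eV

For material X (φ₁ = 3.08 eV):
KE₁ = E - φ₁ = 8.7870 - 3.08 = 5.7070 eV

For sample P (φ₂ = 3.95 eV):
KE₂ = E - φ₂ = 8.7870 - 3.95 = 4.8370 eV

Difference:
ΔKE = KE₁ - KE₂ = 5.7070 - 4.8370 = 0.8700 eV

Note: The difference equals the difference in work functions: 3.95 - 3.08 = 0.87 eV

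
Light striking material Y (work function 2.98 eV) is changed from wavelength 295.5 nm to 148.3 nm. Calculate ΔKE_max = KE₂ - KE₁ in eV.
4.1646 eV

Using Einstein's equation: KE_max = hc/λ - φ

For λ₁ = 295.5 nm:
KE₁ = hc/λ₁ - φ = 4.1957 - 2.98 = 1.2157 eV

For λ₂ = 148.3 nm:
KE₂ = hc/λ₂ - φ = 8.3604 - 2.98 = 5.3804 eV

Change in KE:
ΔKE = KE₂ - KE₁ = 5.3804 - 1.2157 = 4.1646 eV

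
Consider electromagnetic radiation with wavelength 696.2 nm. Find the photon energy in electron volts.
1.7809 eV

Using E = hf = hc/λ:

E = hc/λ = (6.626×10⁻³⁴ J·s)(3×10⁸ m/s) / (696.2×10⁻⁹ m)
E = 1.7809 eV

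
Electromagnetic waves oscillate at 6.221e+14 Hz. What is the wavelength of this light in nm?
481.90 nm

Using the wave equation: c = fλ

Solving for wavelength:
λ = c/f = (3×10⁸ m/s) / (6.221e+14 Hz)
λ = 481.90 nm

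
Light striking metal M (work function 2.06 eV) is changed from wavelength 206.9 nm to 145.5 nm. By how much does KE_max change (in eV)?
2.5288 eV

Using Einstein's equation: KE_max = hc/λ - φ

For λ₁ = 206.9 nm:
KE₁ = hc/λ₁ - φ = 5.9925 - 2.06 = 3.9325 eV

For λ₂ = 145.5 nm:
KE₂ = hc/λ₂ - φ = 8.5213 - 2.06 = 6.4613 eV

Change in KE:
ΔKE = KE₂ - KE₁ = 6.4613 - 3.9325 = 2.5288 eV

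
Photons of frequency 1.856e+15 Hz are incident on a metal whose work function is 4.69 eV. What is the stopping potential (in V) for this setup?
2.9858 V

The stopping potential V_s satisfies: eV_s = KE_max

First, find KE_max using Einstein's equation:
E_photon = hf = (6.626×10⁻³⁴ J·s)(1.856e+15 Hz) = 7.6758 eV
KE_max = E_photon - φ = 7.6758 - 4.69 = 2.9858 eV

Since eV_s = KE_max:
V_s = KE_max/e = 2.9858 V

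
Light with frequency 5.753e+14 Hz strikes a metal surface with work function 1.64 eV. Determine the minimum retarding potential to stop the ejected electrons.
0.7392 V

The stopping potential V_s satisfies: eV_s = KE_max

First, find KE_max using Einstein's equation:
E_photon = hf = (6.626×10⁻³⁴ J·s)(5.753e+14 Hz) = 2.3792 eV
KE_max = E_photon - φ = 2.3792 - 1.64 = 0.7392 eV

Since eV_s = KE_max:
V_s = KE_max/e = 0.7392 V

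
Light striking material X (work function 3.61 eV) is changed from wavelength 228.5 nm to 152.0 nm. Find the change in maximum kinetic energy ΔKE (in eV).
2.7309 eV

Using Einstein's equation: KE_max = hc/λ - φ

For λ₁ = 228.5 nm:
KE₁ = hc/λ₁ - φ = 5.4260 - 3.61 = 1.8160 eV

For λ₂ = 152.0 nm:
KE₂ = hc/λ₂ - φ = 8.1569 - 3.61 = 4.5469 eV

Change in KE:
ΔKE = KE₂ - KE₁ = 4.5469 - 1.8160 = 2.7309 eV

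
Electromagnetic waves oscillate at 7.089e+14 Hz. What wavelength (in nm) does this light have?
422.90 nm

Using the wave equation: c = fλ

Solving for wavelength:
λ = c/f = (3×10⁸ m/s) / (7.089e+14 Hz)
λ = 422.90 nm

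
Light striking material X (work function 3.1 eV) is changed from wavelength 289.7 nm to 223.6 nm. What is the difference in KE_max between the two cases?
1.2652 eV

Using Einstein's equation: KE_max = hc/λ - φ

For λ₁ = 289.7 nm:
KE₁ = hc/λ₁ - φ = 4.2797 - 3.1 = 1.1797 eV

For λ₂ = 223.6 nm:
KE₂ = hc/λ₂ - φ = 5.5449 - 3.1 = 2.4449 eV

Change in KE:
ΔKE = KE₂ - KE₁ = 2.4449 - 1.1797 = 1.2652 eV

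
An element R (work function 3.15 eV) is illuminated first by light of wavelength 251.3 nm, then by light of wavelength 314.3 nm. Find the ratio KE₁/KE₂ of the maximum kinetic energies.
2.2443

Using Einstein's equation: KE_max = hc/λ - φ

For λ₁ = 251.3 nm:
E₁ = hc/λ₁ = 4.9337 eV
KE₁ = E₁ - φ = 4.9337 - 3.15 = 1.7837 eV

For λ₂ = 314.3 nm:
E₂ = hc/λ₂ = 3.9448 eV
KE₂ = E₂ - φ = 3.9448 - 3.15 = 0.7948 eV

Ratio: KE₁/KE₂ = 1.7837/0.7948 = 2.2443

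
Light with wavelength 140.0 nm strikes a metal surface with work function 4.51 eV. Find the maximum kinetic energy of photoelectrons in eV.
4.3460 eV

Using Einstein's photoelectric equation: KE_max = hf - φ = hc/λ - φ

First, calculate the photon energy:
E_photon = hc/λ = (6.626×10⁻³⁴ J·s)(3×10⁸ m/s) / (140.0×10⁻⁹ m)
E_photon = 8.8560 eV

Then, the maximum kinetic energy:
KE_max = E_photon - φ = 8.8560 eV - 4.51 eV = 4.3460 eV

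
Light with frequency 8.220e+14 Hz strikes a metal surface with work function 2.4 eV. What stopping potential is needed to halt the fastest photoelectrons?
0.9995 V

The stopping potential V_s satisfies: eV_s = KE_max

First, find KE_max using Einstein's equation:
E_photon = hf = (6.626×10⁻³⁴ J·s)(8.220e+14 Hz) = 3.3995 eV
KE_max = E_photon - φ = 3.3995 - 2.4 = 0.9995 eV

Since eV_s = KE_max:
V_s = KE_max/e = 0.9995 V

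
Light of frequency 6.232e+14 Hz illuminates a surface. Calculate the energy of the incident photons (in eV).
2.5773 eV

Using E = hf:

E = hf = (6.626×10⁻³⁴ J·s)(6.232e+14 Hz)
E = 2.5773 eV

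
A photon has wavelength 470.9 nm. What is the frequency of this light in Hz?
6.3664e+14 Hz

Using the wave equation: c = fλ

Solving for frequency:
f = c/λ = (3×10⁸ m/s) / (470.9×10⁻⁹ m)
f = 6.3664e+14 Hz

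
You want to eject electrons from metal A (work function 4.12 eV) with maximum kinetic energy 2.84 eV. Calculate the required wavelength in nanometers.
178.14 nm

From Einstein's equation: KE_max = hc/λ - φ

Rearranging for λ:
hc/λ = KE_max + φ
λ = hc/(KE_max + φ)

Required photon energy:
E_photon = KE_max + φ = 2.84 + 4.12 = 6.96 eV

Required wavelength:
λ = hc/E_photon = (6.626×10⁻³⁴)(3×10⁸) / (6.96 × 1.602×10⁻¹⁹)
λ = 178.14 nm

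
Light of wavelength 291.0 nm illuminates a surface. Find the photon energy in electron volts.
4.2606 eV

Using E = hf = hc/λ:

E = hc/λ = (6.626×10⁻³⁴ J·s)(3×10⁸ m/s) / (291.0×10⁻⁹ m)
E = 4.2606 eV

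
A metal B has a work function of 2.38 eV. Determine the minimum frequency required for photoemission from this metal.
5.7548e+14 Hz

The threshold frequency is when the photon energy equals the work function:
hf₀ = φ

Solving for f₀:
f₀ = φ/h = (2.38 eV × 1.602×10⁻¹⁹ J/eV) / (6.626×10⁻³⁴ J·s)
f₀ = 5.7548e+14 Hz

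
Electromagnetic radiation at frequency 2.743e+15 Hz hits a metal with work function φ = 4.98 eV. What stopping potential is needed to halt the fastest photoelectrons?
6.3641 V

The stopping potential V_s satisfies: eV_s = KE_max

First, find KE_max using Einstein's equation:
E_photon = hf = (6.626×10⁻³⁴ J·s)(2.743e+15 Hz) = 11.3441 eV
KE_max = E_photon - φ = 11.3441 - 4.98 = 6.3641 eV

Since eV_s = KE_max:
V_s = KE_max/e = 6.3641 V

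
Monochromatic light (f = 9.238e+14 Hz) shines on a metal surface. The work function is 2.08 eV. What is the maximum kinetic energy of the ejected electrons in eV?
1.7405 eV

Using Einstein's photoelectric equation: KE_max = hf - φ

First, calculate the photon energy:
E_photon = hf = (6.626×10⁻³⁴ J·s)(9.238e+14 Hz)
E_photon = 3.8205 eV

Then, the maximum kinetic energy:
KE_max = E_photon - φ = 3.8205 eV - 2.08 eV = 1.7405 eV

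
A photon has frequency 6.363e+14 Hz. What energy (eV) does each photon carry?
2.6315 eV

Using E = hf:

E = hf = (6.626×10⁻³⁴ J·s)(6.363e+14 Hz)
E = 2.6315 eV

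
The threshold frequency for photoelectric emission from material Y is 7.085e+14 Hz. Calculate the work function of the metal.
2.93 eV

At the threshold frequency, photon energy equals work function:
φ = hf₀

Calculating:
φ = (6.626×10⁻³⁴ J·s)(7.085e+14 Hz)
φ = 2.93 eV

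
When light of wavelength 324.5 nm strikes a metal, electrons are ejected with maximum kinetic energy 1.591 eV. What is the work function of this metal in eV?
2.23 eV

From Einstein's photoelectric equation: KE_max = hf - φ = hc/λ - φ

Rearranging for φ:
φ = hc/λ - KE_max

Calculate photon energy:
E_photon = hc/λ = 3.8208 eV

Therefore:
φ = 3.8208 - 1.591 = 2.23 eV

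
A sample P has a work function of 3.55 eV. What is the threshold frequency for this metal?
8.5839e+14 Hz

The threshold frequency is when the photon energy equals the work function:
hf₀ = φ

Solving for f₀:
f₀ = φ/h = (3.55 eV × 1.602×10⁻¹⁹ J/eV) / (6.626×10⁻³⁴ J·s)
f₀ = 8.5839e+14 Hz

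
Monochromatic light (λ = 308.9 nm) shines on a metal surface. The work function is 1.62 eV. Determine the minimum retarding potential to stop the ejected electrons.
2.3937 V

The stopping potential V_s satisfies: eV_s = KE_max

First, find KE_max using Einstein's equation:
E_photon = hc/λ = 4.0137 eV
KE_max = E_photon - φ = 4.0137 - 1.62 = 2.3937 eV

Since eV_s = KE_max:
V_s = KE_max/e = 2.3937 V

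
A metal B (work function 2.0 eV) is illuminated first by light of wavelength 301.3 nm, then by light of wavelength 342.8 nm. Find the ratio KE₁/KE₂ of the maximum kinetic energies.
1.3081

Using Einstein's equation: KE_max = hc/λ - φ

For λ₁ = 301.3 nm:
E₁ = hc/λ₁ = 4.1150 eV
KE₁ = E₁ - φ = 4.1150 - 2.0 = 2.1150 eV

For λ₂ = 342.8 nm:
E₂ = hc/λ₂ = 3.6168 eV
KE₂ = E₂ - φ = 3.6168 - 2.0 = 1.6168 eV

Ratio: KE₁/KE₂ = 2.1150/1.6168 = 1.3081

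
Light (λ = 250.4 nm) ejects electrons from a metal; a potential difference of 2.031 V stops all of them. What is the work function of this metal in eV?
2.92 eV

The stopping potential gives the maximum kinetic energy: KE_max = eV_s = 2.031 eV

From Einstein's photoelectric equation: KE_max = hc/λ - φ
Rearranging: φ = hc/λ - KE_max

Calculate photon energy:
E_photon = hc/λ = (6.626×10⁻³⁴ J·s)(3×10⁸ m/s) / (250.4×10⁻⁹ m) = 4.9514 eV

Therefore:
φ = 4.9514 - 2.031 = 2.92 eV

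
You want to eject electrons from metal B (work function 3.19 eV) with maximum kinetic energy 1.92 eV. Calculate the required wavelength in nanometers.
242.63 nm

From Einstein's equation: KE_max = hc/λ - φ

Rearranging for λ:
hc/λ = KE_max + φ
λ = hc/(KE_max + φ)

Required photon energy:
E_photon = KE_max + φ = 1.92 + 3.19 = 5.11 eV

Required wavelength:
λ = hc/E_photon = (6.626×10⁻³⁴)(3×10⁸) / (5.11 × 1.602×10⁻¹⁹)
λ = 242.63 nm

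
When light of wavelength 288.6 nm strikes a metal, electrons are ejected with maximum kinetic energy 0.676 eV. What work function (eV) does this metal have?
3.62 eV

From Einstein's photoelectric equation: KE_max = hf - φ = hc/λ - φ

Rearranging for φ:
φ = hc/λ - KE_max

Calculate photon energy:
E_photon = hc/λ = 4.2961 eV

Therefore:
φ = 4.2961 - 0.676 = 3.62 eV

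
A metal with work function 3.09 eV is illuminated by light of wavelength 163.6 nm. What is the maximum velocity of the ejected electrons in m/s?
1.2565e+06 m/s

First, find the maximum kinetic energy:
E_photon = hc/λ = 7.5785 eV
KE_max = E_photon - φ = 7.5785 - 3.09 = 4.4885 eV

Convert to Joules: KE_max = 4.4885 × 1.602×10⁻¹⁹ J = 7.1914e-19 J

Then use KE = ½mv² to find velocity:
v = √(2·KE/m) = √(2 × 7.1914e-19 J / 9.109e-31 kg)
v = 1.2565e+06 m/s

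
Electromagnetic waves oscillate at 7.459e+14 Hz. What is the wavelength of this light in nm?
401.92 nm

Using the wave equation: c = fλ

Solving for wavelength:
λ = c/f = (3×10⁸ m/s) / (7.459e+14 Hz)
λ = 401.92 nm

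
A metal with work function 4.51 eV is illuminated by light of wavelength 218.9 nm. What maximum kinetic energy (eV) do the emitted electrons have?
1.1540 eV

Using Einstein's photoelectric equation: KE_max = hf - φ = hc/λ - φ

First, calculate the photon energy:
E_photon = hc/λ = (6.626×10⁻³⁴ J·s)(3×10⁸ m/s) / (218.9×10⁻⁹ m)
E_photon = 5.6640 eV

Then, the maximum kinetic energy:
KE_max = E_photon - φ = 5.6640 eV - 4.51 eV = 1.1540 eV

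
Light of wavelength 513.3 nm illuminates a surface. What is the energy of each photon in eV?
2.4154 eV

Using E = hf = hc/λ:

E = hc/λ = (6.626×10⁻³⁴ J·s)(3×10⁸ m/s) / (513.3×10⁻⁹ m)
E = 2.4154 eV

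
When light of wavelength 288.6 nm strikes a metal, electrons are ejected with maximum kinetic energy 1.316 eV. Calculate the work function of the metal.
2.98 eV

From Einstein's photoelectric equation: KE_max = hf - φ = hc/λ - φ

Rearranging for φ:
φ = hc/λ - KE_max

Calculate photon energy:
E_photon = hc/λ = 4.2961 eV

Therefore:
φ = 4.2961 - 1.316 = 2.98 eV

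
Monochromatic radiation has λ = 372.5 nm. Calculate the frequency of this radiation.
8.0481e+14 Hz

Using the wave equation: c = fλ

Solving for frequency:
f = c/λ = (3×10⁸ m/s) / (372.5×10⁻⁹ m)
f = 8.0481e+14 Hz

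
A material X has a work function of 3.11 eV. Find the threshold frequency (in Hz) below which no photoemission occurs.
7.5199e+14 Hz

The threshold frequency is when the photon energy equals the work function:
hf₀ = φ

Solving for f₀:
f₀ = φ/h = (3.11 eV × 1.602×10⁻¹⁹ J/eV) / (6.626×10⁻³⁴ J·s)
f₀ = 7.5199e+14 Hz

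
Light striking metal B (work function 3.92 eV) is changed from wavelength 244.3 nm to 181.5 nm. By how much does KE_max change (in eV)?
1.7560 eV

Using Einstein's equation: KE_max = hc/λ - φ

For λ₁ = 244.3 nm:
KE₁ = hc/λ₁ - φ = 5.0751 - 3.92 = 1.1551 eV

For λ₂ = 181.5 nm:
KE₂ = hc/λ₂ - φ = 6.8311 - 3.92 = 2.9111 eV

Change in KE:
ΔKE = KE₂ - KE₁ = 2.9111 - 1.1551 = 1.7560 eV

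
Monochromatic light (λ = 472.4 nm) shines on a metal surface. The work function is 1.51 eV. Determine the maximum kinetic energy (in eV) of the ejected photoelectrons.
1.1146 eV

Using Einstein's photoelectric equation: KE_max = hf - φ = hc/λ - φ

First, calculate the photon energy:
E_photon = hc/λ = (6.626×10⁻³⁴ J·s)(3×10⁸ m/s) / (472.4×10⁻⁹ m)
E_photon = 2.6246 eV

Then, the maximum kinetic energy:
KE_max = E_photon - φ = 2.6246 eV - 1.51 eV = 1.1146 eV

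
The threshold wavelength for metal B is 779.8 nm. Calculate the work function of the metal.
1.59 eV

At the threshold wavelength, photon energy equals work function:
φ = hc/λ₀

Calculating:
φ = (6.626×10⁻³⁴ J·s)(3×10⁸ m/s) / (779.8×10⁻⁹ m)
φ = 1.59 eV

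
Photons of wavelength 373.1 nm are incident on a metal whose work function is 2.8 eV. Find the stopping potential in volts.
0.5231 V

The stopping potential V_s satisfies: eV_s = KE_max

First, find KE_max using Einstein's equation:
E_photon = hc/λ = 3.3231 eV
KE_max = E_photon - φ = 3.3231 - 2.8 = 0.5231 eV

Since eV_s = KE_max:
V_s = KE_max/e = 0.5231 V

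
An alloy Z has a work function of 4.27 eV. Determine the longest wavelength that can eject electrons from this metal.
290.36 nm

The threshold wavelength is when the photon energy equals the work function:
hc/λ₀ = φ

Solving for λ₀:
λ₀ = hc/φ = (6.626×10⁻³⁴ J·s)(3×10⁸ m/s) / (4.27 eV × 1.602×10⁻¹⁹ J/eV)
λ₀ = 290.36 nm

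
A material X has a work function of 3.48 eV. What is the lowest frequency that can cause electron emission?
8.4146e+14 Hz

The threshold frequency is when the photon energy equals the work function:
hf₀ = φ

Solving for f₀:
f₀ = φ/h = (3.48 eV × 1.602×10⁻¹⁹ J/eV) / (6.626×10⁻³⁴ J·s)
f₀ = 8.4146e+14 Hz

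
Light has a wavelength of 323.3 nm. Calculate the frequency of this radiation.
9.2729e+14 Hz

Using the wave equation: c = fλ

Solving for frequency:
f = c/λ = (3×10⁸ m/s) / (323.3×10⁻⁹ m)
f = 9.2729e+14 Hz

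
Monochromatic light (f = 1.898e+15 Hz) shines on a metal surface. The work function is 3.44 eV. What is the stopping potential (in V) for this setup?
4.4095 V

The stopping potential V_s satisfies: eV_s = KE_max

First, find KE_max using Einstein's equation:
E_photon = hf = (6.626×10⁻³⁴ J·s)(1.898e+15 Hz) = 7.8495 eV
KE_max = E_photon - φ = 7.8495 - 3.44 = 4.4095 eV

Since eV_s = KE_max:
V_s = KE_max/e = 4.4095 V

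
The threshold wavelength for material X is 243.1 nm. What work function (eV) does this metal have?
5.10 eV

At the threshold wavelength, photon energy equals work function:
φ = hc/λ₀

Calculating:
φ = (6.626×10⁻³⁴ J·s)(3×10⁸ m/s) / (243.1×10⁻⁹ m)
φ = 5.10 eV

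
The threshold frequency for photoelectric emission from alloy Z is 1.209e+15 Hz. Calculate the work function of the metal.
5.00 eV

At the threshold frequency, photon energy equals work function:
φ = hf₀

Calculating:
φ = (6.626×10⁻³⁴ J·s)(1.209e+15 Hz)
φ = 5.00 eV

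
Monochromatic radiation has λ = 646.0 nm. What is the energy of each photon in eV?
1.9193 eV

Using E = hf = hc/λ:

E = hc/λ = (6.626×10⁻³⁴ J·s)(3×10⁸ m/s) / (646.0×10⁻⁹ m)
E = 1.9193 eV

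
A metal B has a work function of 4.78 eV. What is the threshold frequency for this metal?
1.1558e+15 Hz

The threshold frequency is when the photon energy equals the work function:
hf₀ = φ

Solving for f₀:
f₀ = φ/h = (4.78 eV × 1.602×10⁻¹⁹ J/eV) / (6.626×10⁻³⁴ J·s)
f₀ = 1.1558e+15 Hz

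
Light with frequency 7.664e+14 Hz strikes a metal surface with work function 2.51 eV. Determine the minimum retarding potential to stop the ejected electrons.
0.6596 V

The stopping potential V_s satisfies: eV_s = KE_max

First, find KE_max using Einstein's equation:
E_photon = hf = (6.626×10⁻³⁴ J·s)(7.664e+14 Hz) = 3.1696 eV
KE_max = E_photon - φ = 3.1696 - 2.51 = 0.6596 eV

Since eV_s = KE_max:
V_s = KE_max/e = 0.6596 V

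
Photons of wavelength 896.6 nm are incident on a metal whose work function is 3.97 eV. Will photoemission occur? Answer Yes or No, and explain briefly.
No

For photoemission, the photon energy must exceed the work function.

Photon energy: E = hc/λ = 1.3828 eV
Work function: φ = 3.97 eV

Since E_photon (1.3828 eV) < φ (3.97 eV), photoemission will NOT occur.
The threshold wavelength is λ₀ = hc/φ = 312.3 nm.
Since 896.6 nm > 312.3 nm, the photons lack sufficient energy.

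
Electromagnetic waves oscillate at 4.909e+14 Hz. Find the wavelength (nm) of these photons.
610.70 nm

Using the wave equation: c = fλ

Solving for wavelength:
λ = c/f = (3×10⁸ m/s) / (4.909e+14 Hz)
λ = 610.70 nm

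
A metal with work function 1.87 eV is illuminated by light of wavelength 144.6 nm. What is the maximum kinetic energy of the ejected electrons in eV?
6.7043 eV

Using Einstein's photoelectric equation: KE_max = hf - φ = hc/λ - φ

First, calculate the photon energy:
E_photon = hc/λ = (6.626×10⁻³⁴ J·s)(3×10⁸ m/s) / (144.6×10⁻⁹ m)
E_photon = 8.5743 eV

Then, the maximum kinetic energy:
KE_max = E_photon - φ = 8.5743 eV - 1.87 eV = 6.7043 eV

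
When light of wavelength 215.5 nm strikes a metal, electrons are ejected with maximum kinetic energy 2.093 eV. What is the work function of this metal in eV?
3.66 eV

From Einstein's photoelectric equation: KE_max = hf - φ = hc/λ - φ

Rearranging for φ:
φ = hc/λ - KE_max

Calculate photon energy:
E_photon = hc/λ = 5.7533 eV

Therefore:
φ = 5.7533 - 2.093 = 3.66 eV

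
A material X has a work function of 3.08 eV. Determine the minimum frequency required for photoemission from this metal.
7.4474e+14 Hz

The threshold frequency is when the photon energy equals the work function:
hf₀ = φ

Solving for f₀:
f₀ = φ/h = (3.08 eV × 1.602×10⁻¹⁹ J/eV) / (6.626×10⁻³⁴ J·s)
f₀ = 7.4474e+14 Hz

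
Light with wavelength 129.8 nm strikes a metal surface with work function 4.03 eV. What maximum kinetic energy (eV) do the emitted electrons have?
5.5219 eV

Using Einstein's photoelectric equation: KE_max = hf - φ = hc/λ - φ

First, calculate the photon energy:
E_photon = hc/λ = (6.626×10⁻³⁴ J·s)(3×10⁸ m/s) / (129.8×10⁻⁹ m)
E_photon = 9.5519 eV

Then, the maximum kinetic energy:
KE_max = E_photon - φ = 9.5519 eV - 4.03 eV = 5.5219 eV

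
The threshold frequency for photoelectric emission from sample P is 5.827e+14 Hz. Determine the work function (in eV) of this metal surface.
2.41 eV

At the threshold frequency, photon energy equals work function:
φ = hf₀

Calculating:
φ = (6.626×10⁻³⁴ J·s)(5.827e+14 Hz)
φ = 2.41 eV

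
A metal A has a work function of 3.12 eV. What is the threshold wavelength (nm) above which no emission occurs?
397.39 nm

The threshold wavelength is when the photon energy equals the work function:
hc/λ₀ = φ

Solving for λ₀:
λ₀ = hc/φ = (6.626×10⁻³⁴ J·s)(3×10⁸ m/s) / (3.12 eV × 1.602×10⁻¹⁹ J/eV)
λ₀ = 397.39 nm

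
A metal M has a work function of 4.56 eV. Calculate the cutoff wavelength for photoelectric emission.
271.90 nm

The threshold wavelength is when the photon energy equals the work function:
hc/λ₀ = φ

Solving for λ₀:
λ₀ = hc/φ = (6.626×10⁻³⁴ J·s)(3×10⁸ m/s) / (4.56 eV × 1.602×10⁻¹⁹ J/eV)
λ₀ = 271.90 nm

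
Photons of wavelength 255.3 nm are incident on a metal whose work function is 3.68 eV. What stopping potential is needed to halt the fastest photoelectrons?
1.1764 V

The stopping potential V_s satisfies: eV_s = KE_max

First, find KE_max using Einstein's equation:
E_photon = hc/λ = 4.8564 eV
KE_max = E_photon - φ = 4.8564 - 3.68 = 1.1764 eV

Since eV_s = KE_max:
V_s = KE_max/e = 1.1764 V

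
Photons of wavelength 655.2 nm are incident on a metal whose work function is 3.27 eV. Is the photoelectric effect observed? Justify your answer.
No

For photoemission, the photon energy must exceed the work function.

Photon energy: E = hc/λ = 1.8923 eV
Work function: φ = 3.27 eV

Since E_photon (1.8923 eV) < φ (3.27 eV), photoemission will NOT occur.
The threshold wavelength is λ₀ = hc/φ = 379.2 nm.
Since 655.2 nm > 379.2 nm, the photons lack sufficient energy.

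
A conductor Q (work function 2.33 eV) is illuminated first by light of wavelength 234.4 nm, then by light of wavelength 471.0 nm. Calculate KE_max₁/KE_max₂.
9.7877

Using Einstein's equation: KE_max = hc/λ - φ

For λ₁ = 234.4 nm:
E₁ = hc/λ₁ = 5.2894 eV
KE₁ = E₁ - φ = 5.2894 - 2.33 = 2.9594 eV

For λ₂ = 471.0 nm:
E₂ = hc/λ₂ = 2.6324 eV
KE₂ = E₂ - φ = 2.6324 - 2.33 = 0.3024 eV

Ratio: KE₁/KE₂ = 2.9594/0.3024 = 9.7877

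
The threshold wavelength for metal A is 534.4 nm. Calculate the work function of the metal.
2.32 eV

At the threshold wavelength, photon energy equals work function:
φ = hc/λ₀

Calculating:
φ = (6.626×10⁻³⁴ J·s)(3×10⁸ m/s) / (534.4×10⁻⁹ m)
φ = 2.32 eV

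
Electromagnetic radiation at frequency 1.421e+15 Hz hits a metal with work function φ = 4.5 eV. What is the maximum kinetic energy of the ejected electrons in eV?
1.3768 eV

Using Einstein's photoelectric equation: KE_max = hf - φ

First, calculate the photon energy:
E_photon = hf = (6.626×10⁻³⁴ J·s)(1.421e+15 Hz)
E_photon = 5.8768 eV

Then, the maximum kinetic energy:
KE_max = E_photon - φ = 5.8768 eV - 4.5 eV = 1.3768 eV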